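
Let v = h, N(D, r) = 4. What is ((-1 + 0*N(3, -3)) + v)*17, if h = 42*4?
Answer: 2839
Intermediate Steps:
h = 168
v = 168
((-1 + 0*N(3, -3)) + v)*17 = ((-1 + 0*4) + 168)*17 = ((-1 + 0) + 168)*17 = (-1 + 168)*17 = 167*17 = 2839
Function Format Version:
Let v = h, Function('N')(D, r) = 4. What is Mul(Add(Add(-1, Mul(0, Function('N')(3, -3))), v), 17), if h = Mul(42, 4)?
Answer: 2839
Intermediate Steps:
h = 168
v = 168
Mul(Add(Add(-1, Mul(0, Function('N')(3, -3))), v), 17) = Mul(Add(Add(-1, Mul(0, 4)), 168), 17) = Mul(Add(Add(-1, 0), 168), 17) = Mul(Add(-1, 168), 17) = Mul(167, 17) = 2839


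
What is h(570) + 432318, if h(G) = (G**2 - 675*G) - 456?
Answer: 372012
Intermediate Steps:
h(G) = -456 + G**2 - 675*G
h(570) + 432318 = (-456 + 570**2 - 675*570) + 432318 = (-456 + 324900 - 384750) + 432318 = -60306 + 432318 = 372012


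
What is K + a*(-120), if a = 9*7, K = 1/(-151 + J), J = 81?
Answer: -529201/70 ≈ -7560.0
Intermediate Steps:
K = -1/70 (K = 1/(-151 + 81) = 1/(-70) = -1/70 ≈ -0.014286)
a = 63
K + a*(-120) = -1/70 + 63*(-120) = -1/70 - 7560 = -529201/70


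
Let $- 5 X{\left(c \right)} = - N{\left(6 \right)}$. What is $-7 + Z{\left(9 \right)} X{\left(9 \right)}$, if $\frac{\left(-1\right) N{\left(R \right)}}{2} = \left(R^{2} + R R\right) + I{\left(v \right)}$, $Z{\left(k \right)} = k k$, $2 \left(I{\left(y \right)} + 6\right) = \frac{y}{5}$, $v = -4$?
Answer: $- \frac{53311}{25} \approx -2132.4$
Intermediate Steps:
$I{\left(y \right)} = -6 + \frac{y}{10}$ ($I{\left(y \right)} = -6 + \frac{y \frac{1}{5}}{2} = -6 + \frac{\frac{1}{5} y}{2} = -6 + \frac{y}{10}$)
$Z{\left(k \right)} = k^{2}$
$N{\left(R \right)} = \frac{64}{5} - 4 R^{2}$ ($N{\left(R \right)} = - 2 \left(\left(R^{2} + R R\right) + \left(-6 + \frac{1}{10} \left(-4\right)\right)\right) = - 2 \left(\left(R^{2} + R^{2}\right) - \frac{32}{5}\right) = - 2 \left(2 R^{2} - \frac{32}{5}\right) = - 2 \left(- \frac{32}{5} + 2 R^{2}\right) = \frac{64}{5} - 4 R^{2}$)
$X{\left(c \right)} = - \frac{656}{25}$ ($X{\left(c \right)} = - \frac{\left(-1\right) \left(\frac{64}{5} - 4 \cdot 6^{2}\right)}{5} = - \frac{\left(-1\right) \left(\frac{64}{5} - 144\right)}{5} = - \frac{\left(-1\right) \left(- \frac{656}{5}\right)}{5} = \left(- \frac{1}{5}\right) \frac{656}{5} = - \frac{656}{25}$)
$-7 + Z{\left(9 \right)} X{\left(9 \right)} = -7 + 9^{2} \left(- \frac{656}{25}\right) = -7 + 81 \left(- \frac{656}{25}\right) = -7 - \frac{53136}{25} = - \frac{53311}{25}$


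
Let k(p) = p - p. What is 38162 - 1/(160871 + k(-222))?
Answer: 6139159101/160871 ≈ 38162.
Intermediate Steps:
k(p) = 0
38162 - 1/(160871 + k(-222)) = 38162 - 1/(160871 + 0) = 38162 - 1/160871 = 6139159101/160871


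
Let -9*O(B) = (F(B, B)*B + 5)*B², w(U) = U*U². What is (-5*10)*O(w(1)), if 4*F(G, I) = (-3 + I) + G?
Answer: 475/18 ≈ 26.389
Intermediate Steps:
F(G, I) = -¾ + G/4 + I/4 (F(G, I) = ((-3 + I) + G)/4 = (-3 + G + I)/4 = -¾ + G/4 + I/4)
w(U) = U³
O(B) = -B²*(5 + B*(-¾ + B/2))/9 (O(B) = -((-¾ + B/4 + B/4)*B + 5)*B²/9 = -((-¾ + B/2)*B + 5)*B²/9 = -(B*(-¾ + B/2) + 5)*B²/9 = -(5 + B*(-¾ + B/2))*B²/9 = -B²*(5 + B*(-¾ + B/2))/9)
(-5*10)*O(w(1)) = (-5*10)*((1³)²*(-20 - 1*1³*(-3 + 2*1³))/36) = -25*1²*(-20 - 1*1*(-3 + 2*1))/18 = -25*(-20 - 1*1*(-3 + 2))/18 = -25*(-20 - 1*1*(-1))/18 = -25*(-20 + 1)/18 = -25*(-19)/18 = -50*(-19/36) = 475/18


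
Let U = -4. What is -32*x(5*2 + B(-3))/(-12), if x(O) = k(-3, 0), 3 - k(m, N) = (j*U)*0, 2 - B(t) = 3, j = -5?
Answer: 8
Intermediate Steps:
B(t) = -1 (B(t) = 2 - 1*3 = 2 - 3 = -1)
k(m, N) = 3 (k(m, N) = 3 - (-5*(-4))*0 = 3 - 20*0 = 3 - 1*0 = 3 + 0 = 3)
x(O) = 3
-32*x(5*2 + B(-3))/(-12) = -32*3/(-12) = -96*(-1/12) = 8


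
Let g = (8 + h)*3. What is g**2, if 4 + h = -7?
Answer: 81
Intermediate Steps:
h = -11 (h = -4 - 7 = -11)
g = -9 (g = (8 - 11)*3 = -3*3 = -9)
g**2 = (-9)**2 = 81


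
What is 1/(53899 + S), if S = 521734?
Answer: 1/575633 ≈ 1.7372e-6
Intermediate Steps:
1/(53899 + S) = 1/(53899 + 521734) = 1/575633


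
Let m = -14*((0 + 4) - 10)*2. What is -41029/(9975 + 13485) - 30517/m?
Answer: -60235141/328440 ≈ -183.40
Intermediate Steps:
m = 168 (m = -14*(4 - 10)*2 = -14*(-6)*2 = 84*2 = 168)
-41029/(9975 + 13485) - 30517/m = -41029/(9975 + 13485) - 30517/168 = -41029/23460 - 30517*1/168 = -41029*1/23460 - 30517/168 = -41029/23460 - 30517/168 = -60235141/328440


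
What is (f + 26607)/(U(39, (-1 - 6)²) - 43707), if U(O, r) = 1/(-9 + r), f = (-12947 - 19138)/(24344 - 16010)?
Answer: -492690340/809453177 ≈ -0.60867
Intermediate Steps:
f = -3565/926 (f = -32085/8334 = -32085*1/8334 = -3565/926 ≈ -3.8499)
(f + 26607)/(U(39, (-1 - 6)²) - 43707) = (-3565/926 + 26607)/(1/(-9 + (-1 - 6)²) - 43707) = 24634517/(926*(1/(-9 + (-7)²) - 43707)) = 24634517/(926*(1/(-9 + 49) - 43707)) = 24634517/(926*(1/40 - 43707)) = 24634517/(926*(-1748279/40)) = (24634517/926)*(-40/1748279) = -492690340/809453177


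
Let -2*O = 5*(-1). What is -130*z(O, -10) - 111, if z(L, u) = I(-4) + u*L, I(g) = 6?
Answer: 2359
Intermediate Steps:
O = 5/2 (O = -5*(-1)/2 = -½*(-5) = 5/2 ≈ 2.5000)
z(L, u) = 6 + L*u (z(L, u) = 6 + u*L = 6 + L*u)
-130*z(O, -10) - 111 = -130*(6 + (5/2)*(-10)) - 111 = -130*(6 - 25) - 111 = -130*(-19) - 111 = 2470 - 111 = 2359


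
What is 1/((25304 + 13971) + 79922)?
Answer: 1/119197 ≈ 8.3895e-6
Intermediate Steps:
1/((25304 + 13971) + 79922) = 1/(39275 + 79922) = 1/119197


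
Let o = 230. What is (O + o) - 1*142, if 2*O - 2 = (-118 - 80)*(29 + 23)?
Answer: -5059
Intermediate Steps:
O = -5147 (O = 1 + ((-118 - 80)*(29 + 23))/2 = 1 + (-198*52)/2 = 1 + (1/2)*(-10296) = 1 - 5148 = -5147)
(O + o) - 1*142 = (-5147 + 230) - 1*142 = -4917 - 142 = -5059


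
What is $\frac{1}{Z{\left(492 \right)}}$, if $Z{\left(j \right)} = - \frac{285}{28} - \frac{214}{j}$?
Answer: $- \frac{3444}{36553} \approx -0.094219$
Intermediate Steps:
$Z{\left(j \right)} = - \frac{285}{28} - \frac{214}{j}$ ($Z{\left(j \right)} = \left(-285\right) \frac{1}{28} - \frac{214}{j} = - \frac{285}{28} - \frac{214}{j}$)
$\frac{1}{Z{\left(492 \right)}} = \frac{1}{- \frac{285}{28} - \frac{214}{492}} = \frac{1}{- \frac{285}{28} - \frac{107}{246}} = \frac{1}{- \frac{36553}{3444}} = - \frac{3444}{36553}$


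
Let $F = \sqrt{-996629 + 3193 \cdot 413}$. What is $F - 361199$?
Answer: $-361199 + 4 \sqrt{20130} \approx -3.6063 \cdot 10^{5}$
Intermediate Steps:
$F = 4 \sqrt{20130}$ ($F = \sqrt{-996629 + 1318709} = \sqrt{322080} = 4 \sqrt{20130} \approx 567.52$)
$F - 361199 = 4 \sqrt{20130} - 361199 = -361199 + 4 \sqrt{20130}$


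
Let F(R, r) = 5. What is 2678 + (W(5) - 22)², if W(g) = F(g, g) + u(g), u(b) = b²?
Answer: 2742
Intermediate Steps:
W(g) = 5 + g²
2678 + (W(5) - 22)² = 2678 + ((5 + 5²) - 22)² = 2678 + ((5 + 25) - 22)² = 2678 + (30 - 22)² = 2678 + 8² = 2678 + 64 = 2742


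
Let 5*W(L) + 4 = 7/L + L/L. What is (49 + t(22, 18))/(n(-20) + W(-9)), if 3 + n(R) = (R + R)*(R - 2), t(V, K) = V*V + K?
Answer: 24795/39431 ≈ 0.62882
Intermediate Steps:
t(V, K) = K + V**2 (t(V, K) = V**2 + K = K + V**2)
n(R) = -3 + 2*R*(-2 + R) (n(R) = -3 + (R + R)*(R - 2) = -3 + (2*R)*(-2 + R) = -3 + 2*R*(-2 + R))
W(L) = -3/5 + 7/(5*L) (W(L) = -4/5 + (7/L + L/L)/5 = -4/5 + (7/L + 1)/5 = -4/5 + (1 + 7/L)/5 = -4/5 + (1/5 + 7/(5*L)) = -3/5 + 7/(5*L))
(49 + t(22, 18))/(n(-20) + W(-9)) = (49 + (18 + 22**2))/((-3 - 4*(-20) + 2*(-20)**2) + (1/5)*(7 - 3*(-9))/(-9)) = (49 + (18 + 484))/((-3 + 80 + 2*400) + (1/5)*(-1/9)*(7 + 27)) = (49 + 502)/((-3 + 80 + 800) + (1/5)*(-1/9)*34) = 551/(877 - 34/45) = 551/(39431/45) = 551*(45/39431) = 24795/39431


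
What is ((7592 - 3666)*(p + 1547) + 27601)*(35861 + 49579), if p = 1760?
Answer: 1111649843520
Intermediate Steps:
((7592 - 3666)*(p + 1547) + 27601)*(35861 + 49579) = ((7592 - 3666)*(1760 + 1547) + 27601)*(35861 + 49579) = (3926*3307 + 27601)*85440 = (12983282 + 27601)*85440 = 13010883*85440 = 1111649843520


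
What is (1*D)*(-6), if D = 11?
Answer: -66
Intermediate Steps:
(1*D)*(-6) = (1*11)*(-6) = 11*(-6) = -66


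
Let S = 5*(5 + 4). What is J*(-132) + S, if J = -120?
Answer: 15885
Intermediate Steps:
S = 45 (S = 5*9 = 45)
J*(-132) + S = -120*(-132) + 45 = 15840 + 45 = 15885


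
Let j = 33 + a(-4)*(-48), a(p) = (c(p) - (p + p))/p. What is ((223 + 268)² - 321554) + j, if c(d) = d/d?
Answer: -80332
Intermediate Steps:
c(d) = 1
a(p) = (1 - 2*p)/p (a(p) = (1 - (p + p))/p = (1 - 2*p)/p)
j = 141 (j = 33 + (-2 + 1/(-4))*(-48) = 33 + (-2 - ¼)*(-48) = 33 - 9/4*(-48) = 33 + 108 = 141)
((223 + 268)² - 321554) + j = ((223 + 268)² - 321554) + 141 = (491² - 321554) + 141 = (241081 - 321554) + 141 = -80473 + 141 = -80332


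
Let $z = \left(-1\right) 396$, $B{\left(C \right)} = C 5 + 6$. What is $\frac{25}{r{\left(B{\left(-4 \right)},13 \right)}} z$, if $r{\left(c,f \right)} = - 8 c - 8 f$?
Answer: $- \frac{2475}{2} \approx -1237.5$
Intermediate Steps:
$B{\left(C \right)} = 6 + 5 C$ ($B{\left(C \right)} = 5 C + 6 = 6 + 5 C$)
$z = -396$
$\frac{25}{r{\left(B{\left(-4 \right)},13 \right)}} z = \frac{25}{- 8 \left(6 + 5 \left(-4\right)\right) - 104} \left(-396\right) = \frac{25}{- 8 \left(6 - 20\right) - 104} \left(-396\right) = \frac{25}{\left(-8\right) \left(-14\right) - 104} \left(-396\right) = \frac{25}{112 - 104} \left(-396\right) = \frac{25}{8} \left(-396\right) = - \frac{2475}{2}$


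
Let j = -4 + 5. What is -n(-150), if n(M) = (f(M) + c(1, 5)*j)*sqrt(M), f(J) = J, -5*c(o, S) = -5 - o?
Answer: 744*I*sqrt(6) ≈ 1822.4*I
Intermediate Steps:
c(o, S) = 1 + o/5 (c(o, S) = -(-5 - o)/5 = 1 + o/5)
j = 1
n(M) = sqrt(M)*(6/5 + M) (n(M) = (M + (1 + (1/5)*1)*1)*sqrt(M) = (M + (1 + 1/5)*1)*sqrt(M) = (M + (6/5)*1)*sqrt(M) = (M + 6/5)*sqrt(M) = (6/5 + M)*sqrt(M) = sqrt(M)*(6/5 + M))
-n(-150) = -sqrt(-150)*(6/5 - 150) = -5*I*sqrt(6)*(-744)/5 = -(-744)*I*sqrt(6) = 744*I*sqrt(6)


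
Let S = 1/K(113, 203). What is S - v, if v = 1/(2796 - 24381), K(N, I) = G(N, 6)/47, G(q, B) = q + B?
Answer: 1014614/2568615 ≈ 0.39500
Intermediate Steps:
G(q, B) = B + q
K(N, I) = 6/47 + N/47 (K(N, I) = (6 + N)/47 = (6 + N)*(1/47) = 6/47 + N/47)
S = 47/119 (S = 1/(6/47 + (1/47)*113) = 1/(6/47 + 113/47) = 1/(119/47) = 47/119 ≈ 0.39496)
v = -1/21585 (v = 1/(-21585) = -1/21585 ≈ -4.6328e-5)
S - v = 47/119 - 1*(-1/21585) = 47/119 + 1/21585 = 1014614/2568615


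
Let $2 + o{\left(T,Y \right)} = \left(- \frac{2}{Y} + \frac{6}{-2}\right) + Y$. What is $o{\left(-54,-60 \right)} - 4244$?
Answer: $- \frac{129269}{30} \approx -4309.0$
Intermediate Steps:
$o{\left(T,Y \right)} = -5 + Y - \frac{2}{Y}$ ($o{\left(T,Y \right)} = -2 + \left(\left(- \frac{2}{Y} + \frac{6}{-2}\right) + Y\right) = -2 + \left(\left(- \frac{2}{Y} + 6 \left(- \frac{1}{2}\right)\right) + Y\right) = -2 - \left(3 - Y + \frac{2}{Y}\right) = -5 + Y - \frac{2}{Y}$)
$o{\left(-54,-60 \right)} - 4244 = \left(-5 - 60 - \frac{2}{-60}\right) - 4244 = \left(-5 - 60 - - \frac{1}{30}\right) - 4244 = \left(-5 - 60 + \frac{1}{30}\right) - 4244 = - \frac{1949}{30} - 4244 = - \frac{129269}{30}$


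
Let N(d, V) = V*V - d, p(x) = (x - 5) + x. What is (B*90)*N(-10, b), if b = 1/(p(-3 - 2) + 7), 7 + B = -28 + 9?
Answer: -374985/16 ≈ -23437.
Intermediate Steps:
B = -26 (B = -7 + (-28 + 9) = -7 - 19 = -26)
p(x) = -5 + 2*x (p(x) = (-5 + x) + x = -5 + 2*x)
b = -⅛ (b = 1/((-5 + 2*(-3 - 2)) + 7) = 1/((-5 + 2*(-5)) + 7) = 1/((-5 - 10) + 7) = 1/(-15 + 7) = 1/(-8) = -⅛ ≈ -0.12500)
N(d, V) = V² - d
(B*90)*N(-10, b) = (-26*90)*((-⅛)² - 1*(-10)) = -2340*(1/64 + 10) = -2340*641/64 = -374985/16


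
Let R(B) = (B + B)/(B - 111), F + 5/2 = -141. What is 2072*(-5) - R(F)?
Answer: -5273814/509 ≈ -10361.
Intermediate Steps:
F = -287/2 (F = -5/2 - 141 = -287/2 ≈ -143.50)
R(B) = 2*B/(-111 + B) (R(B) = (2*B)/(-111 + B) = 2*B/(-111 + B))
2072*(-5) - R(F) = 2072*(-5) - 2*(-287)/(2*(-111 - 287/2)) = -10360 - 2*(-287)/(2*(-509/2)) = -10360 - 2*(-287)*(-2)/(2*509) = -10360 - 1*574/509 = -10360 - 574/509 = -5273814/509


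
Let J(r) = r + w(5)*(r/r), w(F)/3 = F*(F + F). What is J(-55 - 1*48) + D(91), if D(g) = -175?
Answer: -128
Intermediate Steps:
w(F) = 6*F² (w(F) = 3*(F*(F + F)) = 3*(F*(2*F)) = 3*(2*F²) = 6*F²)
J(r) = 150 + r (J(r) = r + (6*5²)*(r/r) = r + (6*25)*1 = r + 150*1 = r + 150 = 150 + r)
J(-55 - 1*48) + D(91) = (150 + (-55 - 1*48)) - 175 = (150 + (-55 - 48)) - 175 = (150 - 103) - 175 = 47 - 175 = -128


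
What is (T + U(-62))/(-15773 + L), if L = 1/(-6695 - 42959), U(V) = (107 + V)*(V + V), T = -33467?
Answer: 1938839738/783192543 ≈ 2.4756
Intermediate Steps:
U(V) = 2*V*(107 + V) (U(V) = (107 + V)*(2*V) = 2*V*(107 + V))
L = -1/49654 (L = 1/(-49654) = -1/49654 ≈ -2.0139e-5)
(T + U(-62))/(-15773 + L) = (-33467 + 2*(-62)*(107 - 62))/(-15773 - 1/49654) = (-33467 + 2*(-62)*45)/(-783192543/49654) = (-33467 - 5580)*(-49654/783192543) = -39047*(-49654/783192543) = 1938839738/783192543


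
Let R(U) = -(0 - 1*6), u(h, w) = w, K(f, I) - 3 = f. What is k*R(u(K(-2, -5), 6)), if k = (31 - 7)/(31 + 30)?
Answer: 144/61 ≈ 2.3607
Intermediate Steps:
K(f, I) = 3 + f
k = 24/61 ≈ 0.39344
R(U) = 6 (R(U) = -(0 - 6) = -1*(-6) = 6)
k*R(u(K(-2, -5), 6)) = (24/61)*6 = 144/61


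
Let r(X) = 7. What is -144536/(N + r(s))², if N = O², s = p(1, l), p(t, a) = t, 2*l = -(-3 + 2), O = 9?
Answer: -18067/968 ≈ -18.664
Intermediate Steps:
l = ½ (l = (-(-3 + 2))/2 = (-1*(-1))/2 = (½)*1 = ½ ≈ 0.50000)
s = 1
N = 81 (N = 9² = 81)
-144536/(N + r(s))² = -144536/(81 + 7)² = -144536/(88²) = -144536/7744 = -144536*1/7744 = -18067/968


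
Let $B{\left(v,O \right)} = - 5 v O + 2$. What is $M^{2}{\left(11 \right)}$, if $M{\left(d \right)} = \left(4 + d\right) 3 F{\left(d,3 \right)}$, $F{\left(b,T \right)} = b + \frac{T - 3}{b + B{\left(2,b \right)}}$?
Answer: $245025$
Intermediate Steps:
$B{\left(v,O \right)} = 2 - 5 O v$ ($B{\left(v,O \right)} = - 5 O v + 2 = 2 - 5 O v$)
$F{\left(b,T \right)} = b + \frac{-3 + T}{2 - 9 b}$ ($F{\left(b,T \right)} = b + \frac{T - 3}{b - \left(-2 + 5 b 2\right)} = b + \frac{-3 + T}{b - \left(-2 + 10 b\right)} = b + \frac{-3 + T}{2 - 9 b}$)
$M{\left(d \right)} = \frac{\left(12 + 3 d\right) \left(- 2 d + 9 d^{2}\right)}{-2 + 9 d}$ ($M{\left(d \right)} = \left(4 + d\right) 3 \frac{3 - 3 - 2 d + 9 d^{2}}{-2 + 9 d} = \left(12 + 3 d\right) \frac{3 - 3 - 2 d + 9 d^{2}}{-2 + 9 d} = \left(12 + 3 d\right) \frac{- 2 d + 9 d^{2}}{-2 + 9 d} = \frac{\left(12 + 3 d\right) \left(- 2 d + 9 d^{2}\right)}{-2 + 9 d}$)
$M^{2}{\left(11 \right)} = \left(3 \cdot 11 \left(4 + 11\right)\right)^{2} = \left(3 \cdot 11 \cdot 15\right)^{2} = 495^{2} = 245025$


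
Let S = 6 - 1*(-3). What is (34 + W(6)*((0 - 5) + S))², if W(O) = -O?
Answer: 100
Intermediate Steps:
S = 9 (S = 6 + 3 = 9)
(34 + W(6)*((0 - 5) + S))² = (34 + (-1*6)*((0 - 5) + 9))² = (34 - 6*(-5 + 9))² = (34 - 6*4)² = (34 - 24)² = 10² = 100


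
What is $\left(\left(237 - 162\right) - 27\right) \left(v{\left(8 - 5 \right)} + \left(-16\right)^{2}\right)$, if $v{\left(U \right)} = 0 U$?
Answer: $12288$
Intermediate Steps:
$v{\left(U \right)} = 0$
$\left(\left(237 - 162\right) - 27\right) \left(v{\left(8 - 5 \right)} + \left(-16\right)^{2}\right) = \left(\left(237 - 162\right) - 27\right) \left(0 + \left(-16\right)^{2}\right) = \left(\left(237 - 162\right) - 27\right) \left(0 + 256\right) = \left(75 - 27\right) 256 = 48 \cdot 256 = 12288$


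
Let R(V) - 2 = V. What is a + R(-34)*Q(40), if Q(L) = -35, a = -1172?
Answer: -52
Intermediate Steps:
R(V) = 2 + V
a + R(-34)*Q(40) = -1172 + (2 - 34)*(-35) = -1172 - 32*(-35) = -1172 + 1120 = -52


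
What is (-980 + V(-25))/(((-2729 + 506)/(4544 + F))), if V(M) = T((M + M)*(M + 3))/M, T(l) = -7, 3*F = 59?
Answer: 335333663/166725 ≈ 2011.3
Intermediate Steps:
F = 59/3 (F = (1/3)*59 = 59/3 ≈ 19.667)
V(M) = -7/M
(-980 + V(-25))/(((-2729 + 506)/(4544 + F))) = (-980 - 7/(-25))/(((-2729 + 506)/(4544 + 59/3))) = (-980 - 7*(-1/25))/((-2223/13691/3)) = (-980 + 7/25)/((-2223*3/13691)) = -24493/(25*(-6669/13691)) = -24493/25*(-13691/6669) = 335333663/166725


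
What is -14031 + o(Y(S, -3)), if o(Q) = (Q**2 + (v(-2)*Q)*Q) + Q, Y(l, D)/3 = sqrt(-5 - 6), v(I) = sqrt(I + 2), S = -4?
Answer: -14130 + 3*I*sqrt(11) ≈ -14130.0 + 9.9499*I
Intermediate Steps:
v(I) = sqrt(2 + I)
Y(l, D) = 3*I*sqrt(11) (Y(l, D) = 3*sqrt(-5 - 6) = 3*sqrt(-11) = 3*(I*sqrt(11)) = 3*I*sqrt(11))
o(Q) = Q + Q**2 (o(Q) = (Q**2 + (sqrt(2 - 2)*Q)*Q) + Q = (Q**2 + (sqrt(0)*Q)*Q) + Q = (Q**2 + (0*Q)*Q) + Q = (Q**2 + 0*Q) + Q = (Q**2 + 0) + Q = Q**2 + Q = Q + Q**2)
-14031 + o(Y(S, -3)) = -14031 + (3*I*sqrt(11))*(1 + 3*I*sqrt(11)) = -14031 + 3*I*sqrt(11)*(1 + 3*I*sqrt(11))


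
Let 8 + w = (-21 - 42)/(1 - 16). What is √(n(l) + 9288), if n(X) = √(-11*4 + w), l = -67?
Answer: √(232200 + 5*I*√1195)/5 ≈ 96.374 + 0.035869*I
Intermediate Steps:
w = -19/5 (w = -8 + (-21 - 42)/(1 - 16) = -8 - 63/(-15) = -8 - 63*(-1/15) = -8 + 21/5 = -19/5 ≈ -3.8000)
n(X) = I*√1195/5 (n(X) = √(-11*4 - 19/5) = √(-44 - 19/5) = √(-239/5) = I*√1195/5)
√(n(l) + 9288) = √(I*√1195/5 + 9288) = √(9288 + I*√1195/5)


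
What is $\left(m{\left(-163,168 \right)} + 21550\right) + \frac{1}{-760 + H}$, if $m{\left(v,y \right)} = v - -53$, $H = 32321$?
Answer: $\frac{676667841}{31561} \approx 21440.0$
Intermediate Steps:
$m{\left(v,y \right)} = 53 + v$ ($m{\left(v,y \right)} = v + 53 = 53 + v$)
$\left(m{\left(-163,168 \right)} + 21550\right) + \frac{1}{-760 + H} = \left(\left(53 - 163\right) + 21550\right) + \frac{1}{-760 + 32321} = \left(-110 + 21550\right) + \frac{1}{31561} = 21440 + \frac{1}{31561} = \frac{676667841}{31561}$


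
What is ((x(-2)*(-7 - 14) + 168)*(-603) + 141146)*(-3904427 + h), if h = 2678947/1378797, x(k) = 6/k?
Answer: -9975457906104316/1378797 ≈ -7.2349e+9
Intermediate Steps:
h = 2678947/1378797 (h = 2678947*(1/1378797) = 2678947/1378797 ≈ 1.9430)
((x(-2)*(-7 - 14) + 168)*(-603) + 141146)*(-3904427 + h) = (((6/(-2))*(-7 - 14) + 168)*(-603) + 141146)*(-3904427 + 2678947/1378797) = (((6*(-½))*(-21) + 168)*(-603) + 141146)*(-5383409555372/1378797) = ((-3*(-21) + 168)*(-603) + 141146)*(-5383409555372/1378797) = ((63 + 168)*(-603) + 141146)*(-5383409555372/1378797) = (231*(-603) + 141146)*(-5383409555372/1378797) = (-139293 + 141146)*(-5383409555372/1378797) = 1853*(-5383409555372/1378797) = -9975457906104316/1378797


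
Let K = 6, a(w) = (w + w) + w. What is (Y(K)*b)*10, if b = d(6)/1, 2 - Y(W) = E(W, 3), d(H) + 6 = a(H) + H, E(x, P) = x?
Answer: -720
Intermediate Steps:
a(w) = 3*w (a(w) = 2*w + w = 3*w)
d(H) = -6 + 4*H (d(H) = -6 + (3*H + H) = -6 + 4*H)
Y(W) = 2 - W
b = 18 (b = (-6 + 4*6)/1 = (-6 + 24)*1 = 18*1 = 18)
(Y(K)*b)*10 = ((2 - 1*6)*18)*10 = ((2 - 6)*18)*10 = -4*18*10 = -72*10 = -720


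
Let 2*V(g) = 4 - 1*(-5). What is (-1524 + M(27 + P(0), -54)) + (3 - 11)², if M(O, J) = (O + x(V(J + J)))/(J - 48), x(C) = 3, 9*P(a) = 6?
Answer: -223426/153 ≈ -1460.3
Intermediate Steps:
P(a) = ⅔ (P(a) = (⅑)*6 = ⅔)
V(g) = 9/2 (V(g) = (4 - 1*(-5))/2 = (4 + 5)/2 = (½)*9 = 9/2)
M(O, J) = (3 + O)/(-48 + J) (M(O, J) = (O + 3)/(J - 48) = (3 + O)/(-48 + J))
(-1524 + M(27 + P(0), -54)) + (3 - 11)² = (-1524 + (3 + (27 + ⅔))/(-48 - 54)) + (3 - 11)² = (-1524 + (3 + 83/3)/(-102)) + (-8)² = (-1524 - 1/102*92/3) + 64 = (-1524 - 46/153) + 64 = -233218/153 + 64 = -223426/153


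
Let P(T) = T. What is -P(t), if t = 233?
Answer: -233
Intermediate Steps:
-P(t) = -1*233 = -233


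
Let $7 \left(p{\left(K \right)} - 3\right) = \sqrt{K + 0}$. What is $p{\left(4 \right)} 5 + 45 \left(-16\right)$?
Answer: $- \frac{4925}{7} \approx -703.57$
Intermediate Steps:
$p{\left(K \right)} = 3 + \frac{\sqrt{K}}{7}$ ($p{\left(K \right)} = 3 + \frac{\sqrt{K + 0}}{7} = 3 + \frac{\sqrt{K}}{7}$)
$p{\left(4 \right)} 5 + 45 \left(-16\right) = \left(3 + \frac{\sqrt{4}}{7}\right) 5 + 45 \left(-16\right) = \left(3 + \frac{1}{7} \cdot 2\right) 5 - 720 = \left(3 + \frac{2}{7}\right) 5 - 720 = \frac{23}{7} \cdot 5 - 720 = \frac{115}{7} - 720 = - \frac{4925}{7}$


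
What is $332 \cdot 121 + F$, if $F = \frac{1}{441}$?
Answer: $\frac{17715853}{441} \approx 40172.0$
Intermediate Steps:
$F = \frac{1}{441} \approx 0.0022676$
$332 \cdot 121 + F = 332 \cdot 121 + \frac{1}{441} = 40172 + \frac{1}{441} = \frac{17715853}{441}$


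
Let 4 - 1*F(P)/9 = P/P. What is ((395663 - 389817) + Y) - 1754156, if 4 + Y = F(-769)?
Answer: -1748287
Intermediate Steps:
F(P) = 27 (F(P) = 36 - 9*P/P = 36 - 9*1 = 36 - 9 = 27)
Y = 23 (Y = -4 + 27 = 23)
((395663 - 389817) + Y) - 1754156 = ((395663 - 389817) + 23) - 1754156 = (5846 + 23) - 1754156 = 5869 - 1754156 = -1748287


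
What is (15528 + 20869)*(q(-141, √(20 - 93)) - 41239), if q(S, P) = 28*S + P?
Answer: -1644671239 + 36397*I*√73 ≈ -1.6447e+9 + 3.1098e+5*I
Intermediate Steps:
q(S, P) = P + 28*S
(15528 + 20869)*(q(-141, √(20 - 93)) - 41239) = (15528 + 20869)*((√(20 - 93) + 28*(-141)) - 41239) = 36397*((√(-73) - 3948) - 41239) = 36397*((I*√73 - 3948) - 41239) = 36397*((-3948 + I*√73) - 41239) = 36397*(-45187 + I*√73) = -1644671239 + 36397*I*√73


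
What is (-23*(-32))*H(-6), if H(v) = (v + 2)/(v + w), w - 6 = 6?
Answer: -1472/3 ≈ -490.67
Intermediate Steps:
w = 12 (w = 6 + 6 = 12)
H(v) = (2 + v)/(12 + v) (H(v) = (v + 2)/(v + 12) = (2 + v)/(12 + v))
(-23*(-32))*H(-6) = (-23*(-32))*((2 - 6)/(12 - 6)) = 736*(-4/6) = 736*((⅙)*(-4)) = 736*(-⅔) = -1472/3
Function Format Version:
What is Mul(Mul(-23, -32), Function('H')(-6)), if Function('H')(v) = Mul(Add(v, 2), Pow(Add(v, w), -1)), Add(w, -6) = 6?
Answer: Rational(-1472, 3) ≈ -490.67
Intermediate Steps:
w = 12 (w = Add(6, 6) = 12)
Function('H')(v) = Mul(Pow(Add(12, v), -1), Add(2, v)) (Function('H')(v) = Mul(Add(v, 2), Pow(Add(v, 12), -1)) = Mul(Add(2, v), Pow(Add(12, v), -1)) = Mul(Pow(Add(12, v), -1), Add(2, v)))
Mul(Mul(-23, -32), Function('H')(-6)) = Mul(Mul(-23, -32), Mul(Pow(Add(12, -6), -1), Add(2, -6))) = Mul(736, Mul(Pow(6, -1), -4)) = Mul(736, Mul(Rational(1, 6), -4)) = Mul(736, Rational(-2, 3)) = Rational(-1472, 3)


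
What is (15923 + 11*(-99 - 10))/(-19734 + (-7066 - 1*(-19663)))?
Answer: -1636/793 ≈ -2.0631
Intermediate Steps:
(15923 + 11*(-99 - 10))/(-19734 + (-7066 - 1*(-19663))) = (15923 + 11*(-109))/(-19734 + (-7066 + 19663)) = (15923 - 1199)/(-19734 + 12597) = 14724/(-7137) = 14724*(-1/7137) = -1636/793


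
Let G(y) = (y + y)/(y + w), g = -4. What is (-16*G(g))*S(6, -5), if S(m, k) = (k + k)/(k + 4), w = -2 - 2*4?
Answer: -640/7 ≈ -91.429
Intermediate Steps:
w = -10 (w = -2 - 8 = -10)
G(y) = 2*y/(-10 + y) (G(y) = (y + y)/(y - 10) = (2*y)/(-10 + y) = 2*y/(-10 + y))
S(m, k) = 2*k/(4 + k) (S(m, k) = (2*k)/(4 + k) = 2*k/(4 + k))
(-16*G(g))*S(6, -5) = (-32*(-4)/(-10 - 4))*(2*(-5)/(4 - 5)) = (-32*(-4)/(-14))*(2*(-5)/(-1)) = (-32*(-4)*(-1)/14)*(2*(-5)*(-1)) = -16*4/7*10 = -64/7*10 = -640/7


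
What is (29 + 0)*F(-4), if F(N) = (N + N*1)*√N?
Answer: -464*I ≈ -464.0*I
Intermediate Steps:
F(N) = 2*N^(3/2) (F(N) = (N + N)*√N = (2*N)*√N = 2*N^(3/2))
(29 + 0)*F(-4) = (29 + 0)*(2*(-4)^(3/2)) = 29*(2*(-8*I)) = 29*(-16*I) = -464*I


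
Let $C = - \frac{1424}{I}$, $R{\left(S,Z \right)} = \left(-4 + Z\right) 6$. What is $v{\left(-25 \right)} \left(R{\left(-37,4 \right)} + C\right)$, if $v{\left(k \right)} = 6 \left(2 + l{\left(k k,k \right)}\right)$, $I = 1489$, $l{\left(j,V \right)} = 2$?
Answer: $- \frac{34176}{1489} \approx -22.952$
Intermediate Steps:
$R{\left(S,Z \right)} = -24 + 6 Z$
$v{\left(k \right)} = 24$ ($v{\left(k \right)} = 6 \left(2 + 2\right) = 6 \cdot 4 = 24$)
$C = - \frac{1424}{1489} \approx -0.95635$
$v{\left(-25 \right)} \left(R{\left(-37,4 \right)} + C\right) = 24 \left(\left(-24 + 6 \cdot 4\right) - \frac{1424}{1489}\right) = 24 \left(\left(-24 + 24\right) - \frac{1424}{1489}\right) = 24 \left(0 - \frac{1424}{1489}\right) = 24 \left(- \frac{1424}{1489}\right) = - \frac{34176}{1489}$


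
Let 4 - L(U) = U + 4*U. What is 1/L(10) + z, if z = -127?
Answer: -5843/46 ≈ -127.02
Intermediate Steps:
L(U) = 4 - 5*U (L(U) = 4 - (U + 4*U) = 4 - 5*U)
1/L(10) + z = 1/(4 - 5*10) - 127 = 1/(4 - 50) - 127 = 1/(-46) - 127 = -1/46 - 127 = -5843/46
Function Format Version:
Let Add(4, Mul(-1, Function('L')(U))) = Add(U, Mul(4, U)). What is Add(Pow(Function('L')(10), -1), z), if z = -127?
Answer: Rational(-5843, 46) ≈ -127.02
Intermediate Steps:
Function('L')(U) = Add(4, Mul(-5, U)) (Function('L')(U) = Add(4, Mul(-1, Add(U, Mul(4, U)))) = Add(4, Mul(-1, Mul(5, U))) = Add(4, Mul(-5, U)))
Add(Pow(Function('L')(10), -1), z) = Add(Pow(Add(4, Mul(-5, 10)), -1), -127) = Add(Pow(Add(4, -50), -1), -127) = Add(Pow(-46, -1), -127) = Add(Rational(-1, 46), -127) = Rational(-5843, 46)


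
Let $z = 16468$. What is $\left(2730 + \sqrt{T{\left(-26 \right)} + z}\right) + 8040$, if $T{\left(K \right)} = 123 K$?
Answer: $10770 + \sqrt{13270} \approx 10885.0$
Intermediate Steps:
$\left(2730 + \sqrt{T{\left(-26 \right)} + z}\right) + 8040 = \left(2730 + \sqrt{123 \left(-26\right) + 16468}\right) + 8040 = \left(2730 + \sqrt{-3198 + 16468}\right) + 8040 = \left(2730 + \sqrt{13270}\right) + 8040 = 10770 + \sqrt{13270}$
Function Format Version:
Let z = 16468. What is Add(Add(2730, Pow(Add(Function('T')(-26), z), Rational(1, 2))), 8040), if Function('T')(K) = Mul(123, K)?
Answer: Add(10770, Pow(13270, Rational(1, 2))) ≈ 10885.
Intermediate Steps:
Add(Add(2730, Pow(Add(Function('T')(-26), z), Rational(1, 2))), 8040) = Add(Add(2730, Pow(Add(Mul(123, -26), 16468), Rational(1, 2))), 8040) = Add(Add(2730, Pow(Add(-3198, 16468), Rational(1, 2))), 8040) = Add(Add(2730, Pow(13270, Rational(1, 2))), 8040) = Add(10770, Pow(13270, Rational(1, 2)))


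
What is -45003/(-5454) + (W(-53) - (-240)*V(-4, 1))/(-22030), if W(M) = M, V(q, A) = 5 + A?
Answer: 81987616/10012635 ≈ 8.1884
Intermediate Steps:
-45003/(-5454) + (W(-53) - (-240)*V(-4, 1))/(-22030) = -45003/(-5454) + (-53 - (-240)*(5 + 1))/(-22030) = -45003*(-1/5454) + (-53 - (-240)*6)*(-1/22030) = 15001/1818 + (-53 - 1*(-1440))*(-1/22030) = 15001/1818 + (-53 + 1440)*(-1/22030) = 15001/1818 + 1387*(-1/22030) = 15001/1818 - 1387/22030 = 81987616/10012635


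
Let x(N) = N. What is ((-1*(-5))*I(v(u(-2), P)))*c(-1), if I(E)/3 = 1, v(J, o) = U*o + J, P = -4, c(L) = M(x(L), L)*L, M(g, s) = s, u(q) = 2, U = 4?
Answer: 15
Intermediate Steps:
c(L) = L² (c(L) = L*L = L²)
v(J, o) = J + 4*o (v(J, o) = 4*o + J = J + 4*o)
I(E) = 3 (I(E) = 3*1 = 3)
((-1*(-5))*I(v(u(-2), P)))*c(-1) = (-1*(-5)*3)*(-1)² = (5*3)*1 = 15*1 = 15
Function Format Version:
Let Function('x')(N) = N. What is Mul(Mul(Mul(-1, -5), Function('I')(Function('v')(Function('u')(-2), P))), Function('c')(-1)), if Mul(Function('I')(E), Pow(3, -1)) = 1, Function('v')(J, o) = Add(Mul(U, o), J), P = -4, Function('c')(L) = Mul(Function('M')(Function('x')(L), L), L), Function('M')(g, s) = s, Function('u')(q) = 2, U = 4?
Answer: 15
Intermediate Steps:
Function('c')(L) = Pow(L, 2) (Function('c')(L) = Mul(L, L) = Pow(L, 2))
Function('v')(J, o) = Add(J, Mul(4, o)) (Function('v')(J, o) = Add(Mul(4, o), J) = Add(J, Mul(4, o)))
Function('I')(E) = 3 (Function('I')(E) = Mul(3, 1) = 3)
Mul(Mul(Mul(-1, -5), Function('I')(Function('v')(Function('u')(-2), P))), Function('c')(-1)) = Mul(Mul(Mul(-1, -5), 3), Pow(-1, 2)) = Mul(Mul(5, 3), 1) = Mul(15, 1) = 15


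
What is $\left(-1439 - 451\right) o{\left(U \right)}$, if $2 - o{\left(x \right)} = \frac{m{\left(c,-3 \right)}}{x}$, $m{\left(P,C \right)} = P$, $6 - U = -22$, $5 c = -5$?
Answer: $- \frac{7695}{2} \approx -3847.5$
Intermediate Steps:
$c = -1$ ($c = \frac{1}{5} \left(-5\right) = -1$)
$U = 28$ ($U = 6 - -22 = 6 + 22 = 28$)
$o{\left(x \right)} = 2 + \frac{1}{x}$ ($o{\left(x \right)} = 2 - - \frac{1}{x} = 2 + \frac{1}{x}$)
$\left(-1439 - 451\right) o{\left(U \right)} = \left(-1439 - 451\right) \left(2 + \frac{1}{28}\right) = - 1890 \left(2 + \frac{1}{28}\right) = \left(-1890\right) \frac{57}{28} = - \frac{7695}{2}$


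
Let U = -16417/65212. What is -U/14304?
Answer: 16417/932792448 ≈ 1.7600e-5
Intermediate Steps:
U = -16417/65212 (U = -16417*1/65212 = -16417/65212 ≈ -0.25175)
-U/14304 = -(-16417)/(65212*14304) = -1*(-16417/932792448) = 16417/932792448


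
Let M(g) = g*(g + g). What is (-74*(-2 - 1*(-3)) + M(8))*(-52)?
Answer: -2808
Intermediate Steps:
M(g) = 2*g**2 (M(g) = g*(2*g) = 2*g**2)
(-74*(-2 - 1*(-3)) + M(8))*(-52) = (-74*(-2 - 1*(-3)) + 2*8**2)*(-52) = (-74*(-2 + 3) + 2*64)*(-52) = (-74*1 + 128)*(-52) = (-74 + 128)*(-52) = 54*(-52) = -2808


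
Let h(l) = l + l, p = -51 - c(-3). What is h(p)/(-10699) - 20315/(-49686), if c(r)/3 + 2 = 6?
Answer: 17200817/40891578 ≈ 0.42064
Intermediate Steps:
c(r) = 12 (c(r) = -6 + 3*6 = -6 + 18 = 12)
p = -63 (p = -51 - 1*12 = -51 - 12 = -63)
h(l) = 2*l
h(p)/(-10699) - 20315/(-49686) = (2*(-63))/(-10699) - 20315/(-49686) = -126*(-1/10699) - 20315*(-1/49686) = 126/10699 + 20315/49686 = 17200817/40891578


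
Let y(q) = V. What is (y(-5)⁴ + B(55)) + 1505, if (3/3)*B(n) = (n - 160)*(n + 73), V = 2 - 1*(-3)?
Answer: -11310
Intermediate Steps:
V = 5 (V = 2 + 3 = 5)
y(q) = 5
B(n) = (-160 + n)*(73 + n) (B(n) = (n - 160)*(n + 73) = (-160 + n)*(73 + n))
(y(-5)⁴ + B(55)) + 1505 = (5⁴ + (-11680 + 55² - 87*55)) + 1505 = (625 + (-11680 + 3025 - 4785)) + 1505 = (625 - 13440) + 1505 = -12815 + 1505 = -11310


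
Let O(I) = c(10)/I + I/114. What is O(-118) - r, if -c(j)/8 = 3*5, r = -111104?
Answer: 373642691/3363 ≈ 1.1110e+5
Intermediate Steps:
c(j) = -120 (c(j) = -24*5 = -8*15 = -120)
O(I) = -120/I + I/114
O(-118) - r = (-120/(-118) + (1/114)*(-118)) - 1*(-111104) = (-120*(-1/118) - 59/57) + 111104 = (60/59 - 59/57) + 111104 = -61/3363 + 111104 = 373642691/3363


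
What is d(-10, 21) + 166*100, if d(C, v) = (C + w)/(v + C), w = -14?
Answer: 182576/11 ≈ 16598.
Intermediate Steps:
d(C, v) = (-14 + C)/(C + v) (d(C, v) = (C - 14)/(v + C) = (-14 + C)/(C + v))
d(-10, 21) + 166*100 = (-14 - 10)/(-10 + 21) + 166*100 = -24/11 + 16600 = 182576/11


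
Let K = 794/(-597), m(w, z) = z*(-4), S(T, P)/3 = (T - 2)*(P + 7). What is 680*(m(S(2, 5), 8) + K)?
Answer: -13530640/597 ≈ -22664.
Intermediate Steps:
S(T, P) = 3*(-2 + T)*(7 + P) (S(T, P) = 3*((T - 2)*(P + 7)) = 3*((-2 + T)*(7 + P)) = 3*(-2 + T)*(7 + P))
m(w, z) = -4*z
K = -794/597 (K = 794*(-1/597) = -794/597 ≈ -1.3300)
680*(m(S(2, 5), 8) + K) = 680*(-4*8 - 794/597) = 680*(-32 - 794/597) = 680*(-19898/597) = -13530640/597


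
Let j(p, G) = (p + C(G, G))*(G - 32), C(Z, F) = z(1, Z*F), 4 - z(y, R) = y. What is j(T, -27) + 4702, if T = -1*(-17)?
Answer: 3522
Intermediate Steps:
z(y, R) = 4 - y
C(Z, F) = 3 (C(Z, F) = 4 - 1*1 = 4 - 1 = 3)
T = 17
j(p, G) = (-32 + G)*(3 + p) (j(p, G) = (p + 3)*(G - 32) = (3 + p)*(-32 + G) = (-32 + G)*(3 + p))
j(T, -27) + 4702 = (-96 - 32*17 + 3*(-27) - 27*17) + 4702 = (-96 - 544 - 81 - 459) + 4702 = -1180 + 4702 = 3522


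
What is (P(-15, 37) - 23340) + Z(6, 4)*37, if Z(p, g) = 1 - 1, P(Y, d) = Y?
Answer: -23355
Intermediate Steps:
Z(p, g) = 0
(P(-15, 37) - 23340) + Z(6, 4)*37 = (-15 - 23340) + 0*37 = -23355 + 0 = -23355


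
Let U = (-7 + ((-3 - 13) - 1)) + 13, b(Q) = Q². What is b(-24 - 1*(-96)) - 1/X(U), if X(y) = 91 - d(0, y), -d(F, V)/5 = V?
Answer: 186623/36 ≈ 5184.0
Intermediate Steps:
d(F, V) = -5*V
U = -11 (U = (-7 + (-16 - 1)) + 13 = (-7 - 17) + 13 = -24 + 13 = -11)
X(y) = 91 + 5*y (X(y) = 91 - (-5)*y = 91 + 5*y)
b(-24 - 1*(-96)) - 1/X(U) = (-24 - 1*(-96))² - 1/(91 + 5*(-11)) = (-24 + 96)² - 1/(91 - 55) = 72² - 1/36 = 5184 - 1*1/36 = 5184 - 1/36 = 186623/36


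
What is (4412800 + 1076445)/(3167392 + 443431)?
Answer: 5489245/3610823 ≈ 1.5202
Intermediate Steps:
(4412800 + 1076445)/(3167392 + 443431) = 5489245/3610823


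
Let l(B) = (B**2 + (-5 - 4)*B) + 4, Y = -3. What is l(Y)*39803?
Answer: 1592120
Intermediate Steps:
l(B) = 4 + B**2 - 9*B (l(B) = (B**2 - 9*B) + 4 = 4 + B**2 - 9*B)
l(Y)*39803 = (4 + (-3)**2 - 9*(-3))*39803 = (4 + 9 + 27)*39803 = 40*39803 = 1592120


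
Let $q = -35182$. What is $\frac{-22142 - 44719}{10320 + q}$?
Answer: $\frac{66861}{24862} \approx 2.6893$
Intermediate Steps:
$\frac{-22142 - 44719}{10320 + q} = \frac{-22142 - 44719}{10320 - 35182} = - \frac{66861}{-24862} = \left(-66861\right) \left(- \frac{1}{24862}\right) = \frac{66861}{24862}$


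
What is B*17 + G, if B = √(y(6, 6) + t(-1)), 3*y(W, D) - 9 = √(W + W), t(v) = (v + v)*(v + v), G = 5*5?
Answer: 25 + 17*√(63 + 6*√3)/3 ≈ 73.546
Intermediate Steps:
G = 25
t(v) = 4*v² (t(v) = (2*v)*(2*v) = 4*v²)
y(W, D) = 3 + √2*√W/3 (y(W, D) = 3 + √(W + W)/3 = 3 + √(2*W)/3 = 3 + (√2*√W)/3 = 3 + √2*√W/3)
B = √(7 + 2*√3/3) (B = √((3 + √2*√6/3) + 4*(-1)²) = √((3 + 2*√3/3) + 4*1) = √((3 + 2*√3/3) + 4) = √(7 + 2*√3/3) ≈ 2.8556)
B*17 + G = (√(63 + 6*√3)/3)*17 + 25 = 17*√(63 + 6*√3)/3 + 25 = 25 + 17*√(63 + 6*√3)/3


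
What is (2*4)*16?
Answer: 128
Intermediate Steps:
(2*4)*16 = 8*16 = 128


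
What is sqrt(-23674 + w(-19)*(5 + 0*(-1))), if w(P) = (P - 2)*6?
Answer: 28*I*sqrt(31) ≈ 155.9*I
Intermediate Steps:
w(P) = -12 + 6*P (w(P) = (-2 + P)*6 = -12 + 6*P)
sqrt(-23674 + w(-19)*(5 + 0*(-1))) = sqrt(-23674 + (-12 + 6*(-19))*(5 + 0*(-1))) = sqrt(-23674 + (-12 - 114)*(5 + 0)) = sqrt(-23674 - 126*5) = sqrt(-23674 - 630) = sqrt(-24304) = 28*I*sqrt(31)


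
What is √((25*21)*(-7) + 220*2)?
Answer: I*√3235 ≈ 56.877*I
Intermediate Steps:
√((25*21)*(-7) + 220*2) = √(525*(-7) + 440) = √(-3675 + 440) = √(-3235) = I*√3235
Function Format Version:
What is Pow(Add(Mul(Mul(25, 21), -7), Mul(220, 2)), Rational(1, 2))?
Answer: Mul(I, Pow(3235, Rational(1, 2))) ≈ Mul(56.877, I)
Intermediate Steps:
Pow(Add(Mul(Mul(25, 21), -7), Mul(220, 2)), Rational(1, 2)) = Pow(Add(Mul(525, -7), 440), Rational(1, 2)) = Pow(Add(-3675, 440), Rational(1, 2)) = Pow(-3235, Rational(1, 2)) = Mul(I, Pow(3235, Rational(1, 2)))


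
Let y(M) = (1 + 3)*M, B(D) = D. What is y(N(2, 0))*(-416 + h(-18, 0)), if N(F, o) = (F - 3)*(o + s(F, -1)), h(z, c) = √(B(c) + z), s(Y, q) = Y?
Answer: 3328 - 24*I*√2 ≈ 3328.0 - 33.941*I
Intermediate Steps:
h(z, c) = √(c + z)
N(F, o) = (-3 + F)*(F + o) (N(F, o) = (F - 3)*(o + F) = (-3 + F)*(F + o))
y(M) = 4*M
y(N(2, 0))*(-416 + h(-18, 0)) = (4*(2² - 3*2 - 3*0 + 2*0))*(-416 + √(0 - 18)) = (4*(4 - 6 + 0 + 0))*(-416 + √(-18)) = (4*(-2))*(-416 + 3*I*√2) = -8*(-416 + 3*I*√2) = 3328 - 24*I*√2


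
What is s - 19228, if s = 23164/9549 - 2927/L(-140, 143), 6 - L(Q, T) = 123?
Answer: -2383499557/124137 ≈ -19201.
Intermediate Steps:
L(Q, T) = -117 (L(Q, T) = 6 - 1*123 = 6 - 123 = -117)
s = 3406679/124137 (s = 23164/9549 - 2927/(-117) = 23164*(1/9549) - 2927*(-1/117) = 23164/9549 + 2927/117 = 3406679/124137 ≈ 27.443)
s - 19228 = 3406679/124137 - 19228 = -2383499557/124137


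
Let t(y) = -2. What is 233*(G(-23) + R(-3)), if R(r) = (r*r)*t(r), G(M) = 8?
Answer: -2330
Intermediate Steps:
R(r) = -2*r² (R(r) = (r*r)*(-2) = r²*(-2) = -2*r²)
233*(G(-23) + R(-3)) = 233*(8 - 2*(-3)²) = 233*(8 - 2*9) = 233*(8 - 18) = 233*(-10) = -2330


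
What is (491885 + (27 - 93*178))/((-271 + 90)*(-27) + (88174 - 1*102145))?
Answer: -237679/4542 ≈ -52.329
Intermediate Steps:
(491885 + (27 - 93*178))/((-271 + 90)*(-27) + (88174 - 1*102145)) = (491885 + (27 - 16554))/(-181*(-27) + (88174 - 102145)) = (491885 - 16527)/(4887 - 13971) = 475358/(-9084) = 475358*(-1/9084) = -237679/4542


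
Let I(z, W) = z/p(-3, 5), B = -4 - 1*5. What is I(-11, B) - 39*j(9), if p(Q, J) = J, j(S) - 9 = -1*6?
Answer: -596/5 ≈ -119.20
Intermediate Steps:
j(S) = 3 (j(S) = 9 - 1*6 = 9 - 6 = 3)
B = -9 (B = -4 - 5 = -9)
I(z, W) = z/5
I(-11, B) - 39*j(9) = (⅕)*(-11) - 39*3 = -11/5 - 117 = -596/5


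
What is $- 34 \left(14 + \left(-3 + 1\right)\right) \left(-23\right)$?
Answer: $9384$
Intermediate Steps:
$- 34 \left(14 + \left(-3 + 1\right)\right) \left(-23\right) = - 34 \left(14 - 2\right) \left(-23\right) = \left(-34\right) 12 \left(-23\right) = \left(-408\right) \left(-23\right) = 9384$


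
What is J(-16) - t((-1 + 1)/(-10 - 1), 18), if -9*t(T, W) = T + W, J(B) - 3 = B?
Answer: -11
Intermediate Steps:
J(B) = 3 + B
t(T, W) = -T/9 - W/9 (t(T, W) = -(T + W)/9 = -T/9 - W/9)
J(-16) - t((-1 + 1)/(-10 - 1), 18) = (3 - 16) - (-(-1 + 1)/(9*(-10 - 1)) - 1/9*18) = -13 - (-0/(-11) - 2) = -13 - (-0*(-1)/11 - 2) = -13 - (-1/9*0 - 2) = -13 - (0 - 2) = -13 - 1*(-2) = -13 + 2 = -11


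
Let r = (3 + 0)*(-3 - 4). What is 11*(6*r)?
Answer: -1386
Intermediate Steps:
r = -21 (r = 3*(-7) = -21)
11*(6*r) = 11*(6*(-21)) = 11*(-126) = -1386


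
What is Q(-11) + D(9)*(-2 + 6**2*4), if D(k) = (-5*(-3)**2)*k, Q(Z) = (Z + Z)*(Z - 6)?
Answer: -57136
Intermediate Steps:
Q(Z) = 2*Z*(-6 + Z) (Q(Z) = (2*Z)*(-6 + Z) = 2*Z*(-6 + Z))
D(k) = -45*k (D(k) = (-5*9)*k = -45*k)
Q(-11) + D(9)*(-2 + 6**2*4) = 2*(-11)*(-6 - 11) + (-45*9)*(-2 + 6**2*4) = 2*(-11)*(-17) - 405*(-2 + 36*4) = 374 - 405*(-2 + 144) = 374 - 405*142 = 374 - 57510 = -57136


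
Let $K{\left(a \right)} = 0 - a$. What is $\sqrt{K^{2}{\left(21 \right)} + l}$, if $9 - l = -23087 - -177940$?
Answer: $i \sqrt{154403} \approx 392.94 i$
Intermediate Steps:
$K{\left(a \right)} = - a$
$l = -154844$ ($l = 9 - \left(-23087 - -177940\right) = 9 - \left(-23087 + 177940\right) = 9 - 154853 = -154844$)
$\sqrt{K^{2}{\left(21 \right)} + l} = \sqrt{\left(\left(-1\right) 21\right)^{2} - 154844} = \sqrt{\left(-21\right)^{2} - 154844} = \sqrt{441 - 154844} = \sqrt{-154403} = i \sqrt{154403}$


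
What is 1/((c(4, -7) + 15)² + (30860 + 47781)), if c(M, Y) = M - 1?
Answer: 1/78965 ≈ 1.2664e-5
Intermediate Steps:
c(M, Y) = -1 + M
1/((c(4, -7) + 15)² + (30860 + 47781)) = 1/(((-1 + 4) + 15)² + (30860 + 47781)) = 1/((3 + 15)² + 78641) = 1/(18² + 78641) = 1/(324 + 78641) = 1/78965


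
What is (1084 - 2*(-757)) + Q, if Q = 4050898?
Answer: 4053496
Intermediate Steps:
(1084 - 2*(-757)) + Q = (1084 - 2*(-757)) + 4050898 = (1084 + 1514) + 4050898 = 2598 + 4050898 = 4053496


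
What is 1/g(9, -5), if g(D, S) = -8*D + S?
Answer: -1/77 ≈ -0.012987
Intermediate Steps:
g(D, S) = S - 8*D
1/g(9, -5) = 1/(-5 - 8*9) = 1/(-5 - 72) = 1/(-77) = -1/77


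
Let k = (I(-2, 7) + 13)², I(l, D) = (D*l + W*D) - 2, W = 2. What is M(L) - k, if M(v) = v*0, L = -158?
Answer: -121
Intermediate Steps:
M(v) = 0
I(l, D) = -2 + 2*D + D*l (I(l, D) = (D*l + 2*D) - 2 = (2*D + D*l) - 2 = -2 + 2*D + D*l)
k = 121 (k = ((-2 + 2*7 + 7*(-2)) + 13)² = ((-2 + 14 - 14) + 13)² = (-2 + 13)² = 11² = 121)
M(L) - k = 0 - 1*121 = 0 - 121 = -121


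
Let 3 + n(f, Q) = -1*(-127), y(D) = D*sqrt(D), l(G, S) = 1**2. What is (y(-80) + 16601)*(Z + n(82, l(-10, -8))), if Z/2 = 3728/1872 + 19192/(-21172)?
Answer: 99777948050/47637 - 25003088000*I*sqrt(5)/619281 ≈ 2.0945e+6 - 90280.0*I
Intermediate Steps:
l(G, S) = 1
Z = 1343806/619281 (Z = 2*(3728/1872 + 19192/(-21172)) = 2*(3728*(1/1872) + 19192*(-1/21172)) = 2*(233/117 - 4798/5293) = 2*(671903/619281) = 1343806/619281 ≈ 2.1699)
y(D) = D**(3/2)
n(f, Q) = 124 (n(f, Q) = -3 - 1*(-127) = -3 + 127 = 124)
(y(-80) + 16601)*(Z + n(82, l(-10, -8))) = ((-80)**(3/2) + 16601)*(1343806/619281 + 124) = (-320*I*sqrt(5) + 16601)*(78134650/619281) = (16601 - 320*I*sqrt(5))*(78134650/619281) = 99777948050/47637 - 25003088000*I*sqrt(5)/619281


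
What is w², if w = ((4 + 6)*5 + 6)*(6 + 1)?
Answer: 153664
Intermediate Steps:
w = 392 (w = (10*5 + 6)*7 = (50 + 6)*7 = 56*7 = 392)
w² = 392² = 153664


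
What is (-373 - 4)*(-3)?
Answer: 1131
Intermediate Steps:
(-373 - 4)*(-3) = -377*(-3) = 1131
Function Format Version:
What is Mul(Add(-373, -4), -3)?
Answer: 1131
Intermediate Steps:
Mul(Add(-373, -4), -3) = Mul(-377, -3) = 1131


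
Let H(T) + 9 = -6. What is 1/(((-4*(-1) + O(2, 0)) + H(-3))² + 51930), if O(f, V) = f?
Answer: 1/52011 ≈ 1.9227e-5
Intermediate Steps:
H(T) = -15 (H(T) = -9 - 6 = -15)
1/(((-4*(-1) + O(2, 0)) + H(-3))² + 51930) = 1/(((-4*(-1) + 2) - 15)² + 51930) = 1/(((4 + 2) - 15)² + 51930) = 1/((6 - 15)² + 51930) = 1/((-9)² + 51930) = 1/(81 + 51930) = 1/52011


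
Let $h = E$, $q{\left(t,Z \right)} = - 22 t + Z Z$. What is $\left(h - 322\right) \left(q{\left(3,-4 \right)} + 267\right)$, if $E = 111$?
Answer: $-45787$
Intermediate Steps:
$q{\left(t,Z \right)} = Z^{2} - 22 t$ ($q{\left(t,Z \right)} = - 22 t + Z^{2} = Z^{2} - 22 t$)
$h = 111$
$\left(h - 322\right) \left(q{\left(3,-4 \right)} + 267\right) = \left(111 - 322\right) \left(\left(\left(-4\right)^{2} - 66\right) + 267\right) = - 211 \left(\left(16 - 66\right) + 267\right) = - 211 \left(-50 + 267\right) = \left(-211\right) 217 = -45787$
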